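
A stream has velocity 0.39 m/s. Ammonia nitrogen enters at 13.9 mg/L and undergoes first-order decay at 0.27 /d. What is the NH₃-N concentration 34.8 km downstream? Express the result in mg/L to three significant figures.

Travel time t = 34.8 km / 0.39 m/s = 3.48e+04/0.39 = 8.923e+04 s = 1.033 d.
First-order decay: C = 13.9·exp(−0.27·1.033) = 13.9·0.7567 = 10.52 mg/L.

10.5 mg/L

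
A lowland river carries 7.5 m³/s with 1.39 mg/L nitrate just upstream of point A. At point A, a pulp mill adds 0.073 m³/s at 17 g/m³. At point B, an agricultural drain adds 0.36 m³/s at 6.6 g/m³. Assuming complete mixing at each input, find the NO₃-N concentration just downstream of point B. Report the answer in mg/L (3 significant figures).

1.77 mg/L

After input A: C = (7.5·1.39 + 0.073·17) / 7.573 = 1.54 mg/L.
After input B: C = (7.573·1.54 + 0.36·6.6) / 7.933 = 1.77 mg/L.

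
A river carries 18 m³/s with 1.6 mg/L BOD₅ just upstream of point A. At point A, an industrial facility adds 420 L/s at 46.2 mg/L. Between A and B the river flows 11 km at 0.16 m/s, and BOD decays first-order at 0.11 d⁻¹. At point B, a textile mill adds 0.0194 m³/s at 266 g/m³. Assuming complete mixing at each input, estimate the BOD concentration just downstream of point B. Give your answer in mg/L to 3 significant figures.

2.67 mg/L

420 L/s = 0.42 m³/s.
After input A: C = (18·1.6 + 0.42·46.2) / 18.42 = 2.617 mg/L.
Over the 11 km reach to input B (t = 6.875e+04 s = 0.7957 d), decay gives C = 2.617·exp(−0.11·0.7957) = 2.398 mg/L.
After input B: C = (18.42·2.398 + 0.0194·266) / 18.44 = 2.675 mg/L.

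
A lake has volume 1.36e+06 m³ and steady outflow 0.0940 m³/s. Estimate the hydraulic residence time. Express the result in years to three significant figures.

Q = 0.0940 m³/s × 3.156e+07 s/yr = 2.966e+06 m³/yr.
Hydraulic residence time τ = V/Q = 1.36e+06/2.966e+06 = 0.4585 yr.

0.458 yr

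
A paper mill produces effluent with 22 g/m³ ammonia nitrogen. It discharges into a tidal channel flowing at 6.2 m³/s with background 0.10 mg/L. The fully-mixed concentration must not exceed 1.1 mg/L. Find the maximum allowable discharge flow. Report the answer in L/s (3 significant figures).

Mass balance at complete mixing: C_std·(Q_w + Q_r) = Q_w·C_e + Q_r·C_b.
Rearranging, Q_w = Q_r·(C_std − C_b)/(C_e − C_std) = 6.2·(1.1 − 0.1) / (22 − 1.1) = 0.2967 m³/s.
= 296.7 L/s.

297 L/s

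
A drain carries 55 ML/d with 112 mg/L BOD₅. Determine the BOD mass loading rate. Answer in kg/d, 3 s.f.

6160 kg/d

55 ML/d = 0.6366 m³/s.
Mass flux = Q·C = 0.6366 m³/s × 112 g/m³ = 71.3 g/s.
= 71.3 g/s × 86.4 = 6160 kg/d.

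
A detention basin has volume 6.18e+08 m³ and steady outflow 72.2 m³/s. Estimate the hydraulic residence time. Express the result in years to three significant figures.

0.271 yr

Q = 72.2 m³/s × 3.156e+07 s/yr = 2.278e+09 m³/yr.
Hydraulic residence time τ = V/Q = 6.18e+08/2.278e+09 = 0.2712 yr.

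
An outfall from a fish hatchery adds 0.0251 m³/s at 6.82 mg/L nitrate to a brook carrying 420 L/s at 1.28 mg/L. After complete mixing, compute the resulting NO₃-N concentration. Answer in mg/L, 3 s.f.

1.59 mg/L

420 L/s = 0.42 m³/s.
Flow-weighted mixing gives C = (0.0251·6.82 + 0.42·1.28) / (0.0251 + 0.42) = 0.7088/0.4451 = 1.592 mg/L.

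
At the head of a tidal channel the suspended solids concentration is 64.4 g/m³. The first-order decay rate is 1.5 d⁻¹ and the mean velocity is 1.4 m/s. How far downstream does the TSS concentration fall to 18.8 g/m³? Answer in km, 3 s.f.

99.3 km

From C = C₀·e^(−kt), t = ln(C₀/C)/k = ln(64.4/18.8)/1.5 = 1.231/1.5 = 0.8208 d.
Distance = v·t = 1.4 m/s × 7.092e+04 s = 9.929e+04 m = 99.29 km.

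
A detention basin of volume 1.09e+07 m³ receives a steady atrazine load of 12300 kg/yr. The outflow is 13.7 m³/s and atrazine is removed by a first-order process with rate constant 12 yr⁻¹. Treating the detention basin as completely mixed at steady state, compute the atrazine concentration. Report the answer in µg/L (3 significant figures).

21.8 µg/L

Outflow Q = 13.7 m³/s × 3.156e+07 s/yr = 4.323e+08 m³/yr.
Steady-state CSTR mass balance: W = Q·C + k·V·C, so C = W/(Q + kV).
Q + kV = 4.323e+08 + 12·1.09e+07 = 5.631e+08 m³/yr.
C = 12300/5.631e+08 = 2.184e-05 kg/m³ = 0.02184 mg/L = 21.84 µg/L.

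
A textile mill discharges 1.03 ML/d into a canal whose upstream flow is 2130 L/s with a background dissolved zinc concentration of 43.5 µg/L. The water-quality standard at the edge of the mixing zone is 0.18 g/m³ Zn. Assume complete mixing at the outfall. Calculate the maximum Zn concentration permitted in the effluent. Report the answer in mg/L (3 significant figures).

24.6 mg/L

1.03 ML/d = 0.01192 m³/s.
2130 L/s = 2.13 m³/s.
43.5 µg/L = 0.0435 mg/L.
Mass balance: 0.18·2.142 = 0.01192·Cₑ + 2.13·0.0435.
Cₑ = (0.3855 − 0.09266) / 0.01192 = 24.57 mg/L.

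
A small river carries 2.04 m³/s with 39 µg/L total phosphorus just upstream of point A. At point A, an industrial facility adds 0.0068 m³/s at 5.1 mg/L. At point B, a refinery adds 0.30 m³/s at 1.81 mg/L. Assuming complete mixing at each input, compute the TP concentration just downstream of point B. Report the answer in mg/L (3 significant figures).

0.280 mg/L

39 µg/L = 0.039 mg/L.
After input A: C = (2.04·0.039 + 0.0068·5.1) / 2.047 = 0.05581 mg/L.
After input B: C = (2.047·0.05581 + 0.3·1.81) / 2.347 = 0.2801 mg/L.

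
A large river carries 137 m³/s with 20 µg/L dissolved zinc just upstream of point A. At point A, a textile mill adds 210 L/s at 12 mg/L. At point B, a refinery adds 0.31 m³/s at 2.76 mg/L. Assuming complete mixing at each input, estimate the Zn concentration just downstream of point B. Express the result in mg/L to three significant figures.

0.0445 mg/L

20 µg/L = 0.02 mg/L.
210 L/s = 0.21 m³/s.
After input A: C = (137·0.02 + 0.21·12) / 137.2 = 0.03834 mg/L.
After input B: C = (137.2·0.03834 + 0.31·2.76) / 137.5 = 0.04447 mg/L.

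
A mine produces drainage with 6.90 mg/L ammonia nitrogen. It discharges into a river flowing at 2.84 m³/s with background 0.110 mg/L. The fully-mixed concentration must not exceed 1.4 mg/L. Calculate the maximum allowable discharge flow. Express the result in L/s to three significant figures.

Mass balance at complete mixing: C_std·(Q_w + Q_r) = Q_w·C_e + Q_r·C_b.
Rearranging, Q_w = Q_r·(C_std − C_b)/(C_e − C_std) = 2.84·(1.4 − 0.11) / (6.9 − 1.4) = 0.6661 m³/s.
= 666.1 L/s.

666 L/s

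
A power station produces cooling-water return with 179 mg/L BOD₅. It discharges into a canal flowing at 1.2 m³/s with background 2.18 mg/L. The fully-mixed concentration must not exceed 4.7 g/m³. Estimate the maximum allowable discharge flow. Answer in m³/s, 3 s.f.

0.0173 m³/s

Mass balance at complete mixing: C_std·(Q_w + Q_r) = Q_w·C_e + Q_r·C_b.
Rearranging, Q_w = Q_r·(C_std − C_b)/(C_e − C_std) = 1.2·(4.7 − 2.18) / (179 − 4.7) = 0.01735 m³/s.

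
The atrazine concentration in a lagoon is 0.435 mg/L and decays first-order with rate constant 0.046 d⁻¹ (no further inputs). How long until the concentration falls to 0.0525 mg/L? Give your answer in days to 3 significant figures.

t = ln(C₀/C)/k = ln(0.435/0.0525)/0.046 = 2.115/0.046 = 45.97 d.

46.0 d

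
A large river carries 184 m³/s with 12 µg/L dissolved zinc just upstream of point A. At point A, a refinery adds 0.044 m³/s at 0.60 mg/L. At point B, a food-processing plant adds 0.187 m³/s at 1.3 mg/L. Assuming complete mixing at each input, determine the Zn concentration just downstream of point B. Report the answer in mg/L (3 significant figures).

0.0134 mg/L

12 µg/L = 0.012 mg/L.
After input A: C = (184·0.012 + 0.044·0.6) / 184 = 0.01214 mg/L.
After input B: C = (184·0.01214 + 0.187·1.3) / 184.2 = 0.01345 mg/L.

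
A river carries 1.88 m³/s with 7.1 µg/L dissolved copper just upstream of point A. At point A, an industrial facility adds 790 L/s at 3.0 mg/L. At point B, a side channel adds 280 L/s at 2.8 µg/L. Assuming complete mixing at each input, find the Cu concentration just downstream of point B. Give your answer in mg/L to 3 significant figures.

0.808 mg/L

7.1 µg/L = 0.0071 mg/L.
790 L/s = 0.79 m³/s.
After input A: C = (1.88·0.0071 + 0.79·3) / 2.67 = 0.8926 mg/L.
280 L/s = 0.28 m³/s.
2.8 µg/L = 0.0028 mg/L.
After input B: C = (2.67·0.8926 + 0.28·0.0028) / 2.95 = 0.8082 mg/L.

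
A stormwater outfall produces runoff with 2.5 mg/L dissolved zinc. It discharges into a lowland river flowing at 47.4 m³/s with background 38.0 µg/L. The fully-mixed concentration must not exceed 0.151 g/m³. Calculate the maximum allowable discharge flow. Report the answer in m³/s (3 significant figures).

38.0 µg/L = 0.038 mg/L.
Mass balance at complete mixing: C_std·(Q_w + Q_r) = Q_w·C_e + Q_r·C_b.
Rearranging, Q_w = Q_r·(C_std − C_b)/(C_e − C_std) = 47.4·(0.151 − 0.038) / (2.5 − 0.151) = 2.28 m³/s.

2.28 m³/s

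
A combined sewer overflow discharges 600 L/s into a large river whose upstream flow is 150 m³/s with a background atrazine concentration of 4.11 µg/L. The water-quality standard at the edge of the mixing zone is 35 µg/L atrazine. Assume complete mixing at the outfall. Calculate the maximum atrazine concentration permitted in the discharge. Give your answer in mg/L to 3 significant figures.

600 L/s = 0.6 m³/s.
4.11 µg/L = 0.00411 mg/L.
35 µg/L = 0.035 mg/L.
Mass balance: 0.035·150.6 = 0.6·Cₑ + 150·0.00411.
Cₑ = (5.271 − 0.6165) / 0.6 = 7.757 mg/L.

7.76 mg/L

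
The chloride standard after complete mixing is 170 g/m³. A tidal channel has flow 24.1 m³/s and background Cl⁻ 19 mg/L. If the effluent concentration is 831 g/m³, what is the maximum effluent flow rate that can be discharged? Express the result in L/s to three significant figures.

Mass balance at complete mixing: C_std·(Q_w + Q_r) = Q_w·C_e + Q_r·C_b.
Rearranging, Q_w = Q_r·(C_std − C_b)/(C_e − C_std) = 24.1·(170 − 19) / (831 − 170) = 5.505 m³/s.
= 5505 L/s.

5510 L/s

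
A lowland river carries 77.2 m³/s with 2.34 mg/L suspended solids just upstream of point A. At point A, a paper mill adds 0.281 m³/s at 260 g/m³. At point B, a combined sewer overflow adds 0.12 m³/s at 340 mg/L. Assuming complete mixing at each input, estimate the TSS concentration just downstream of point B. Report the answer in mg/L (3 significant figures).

3.80 mg/L

After input A: C = (77.2·2.34 + 0.281·260) / 77.48 = 3.274 mg/L.
After input B: C = (77.48·3.274 + 0.12·340) / 77.6 = 3.795 mg/L.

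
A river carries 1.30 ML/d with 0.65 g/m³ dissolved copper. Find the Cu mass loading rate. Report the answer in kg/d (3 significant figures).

0.845 kg/d

1.30 ML/d = 0.01505 m³/s.
Mass flux = Q·C = 0.01505 m³/s × 0.65 g/m³ = 0.00978 g/s.
= 0.00978 g/s × 86.4 = 0.845 kg/d.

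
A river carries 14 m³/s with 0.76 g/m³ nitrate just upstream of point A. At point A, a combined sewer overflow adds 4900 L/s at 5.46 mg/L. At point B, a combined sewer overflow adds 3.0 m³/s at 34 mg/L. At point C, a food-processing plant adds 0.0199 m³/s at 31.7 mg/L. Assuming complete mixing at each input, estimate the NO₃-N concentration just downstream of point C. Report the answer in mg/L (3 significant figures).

6.39 mg/L

4900 L/s = 4.9 m³/s.
After input A: C = (14·0.76 + 4.9·5.46) / 18.9 = 1.979 mg/L.
After input B: C = (18.9·1.979 + 3·34) / 21.9 = 6.365 mg/L.
After input C: C = (21.9·6.365 + 0.0199·31.7) / 21.92 = 6.388 mg/L.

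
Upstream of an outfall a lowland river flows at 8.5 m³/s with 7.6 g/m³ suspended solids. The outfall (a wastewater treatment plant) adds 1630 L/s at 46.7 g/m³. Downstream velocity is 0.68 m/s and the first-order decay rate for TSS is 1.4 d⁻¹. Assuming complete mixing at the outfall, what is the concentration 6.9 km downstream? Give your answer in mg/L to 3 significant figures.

11.8 mg/L

1630 L/s = 1.63 m³/s.
After complete mixing, C₀ = (1.63·46.7 + 8.5·7.6) / 10.13 = 13.89 mg/L.
Travel time t = 6900 m / 0.68 m/s = 1.015e+04 s = 0.1174 d.
C = 13.89·exp(−1.4·0.1174) = 13.89·0.8484 = 11.79 mg/L.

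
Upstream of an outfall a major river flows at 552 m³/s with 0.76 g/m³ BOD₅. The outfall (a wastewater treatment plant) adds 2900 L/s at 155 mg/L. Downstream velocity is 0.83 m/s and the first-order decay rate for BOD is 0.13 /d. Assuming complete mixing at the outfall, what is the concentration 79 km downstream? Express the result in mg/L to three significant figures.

2900 L/s = 2.9 m³/s.
After complete mixing, C₀ = (2.9·155 + 552·0.76) / 554.9 = 1.566 mg/L.
Travel time t = 7.9e+04 m / 0.83 m/s = 9.518e+04 s = 1.102 d.
C = 1.566·exp(−0.13·1.102) = 1.566·0.8666 = 1.357 mg/L.

1.36 mg/L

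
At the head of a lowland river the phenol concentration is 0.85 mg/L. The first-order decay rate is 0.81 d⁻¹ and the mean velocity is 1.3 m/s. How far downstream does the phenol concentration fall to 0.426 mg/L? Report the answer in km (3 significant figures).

95.8 km

From C = C₀·e^(−kt), t = ln(C₀/C)/k = ln(0.85/0.426)/0.81 = 0.6908/0.81 = 0.8528 d.
Distance = v·t = 1.3 m/s × 7.369e+04 s = 9.579e+04 m = 95.79 km.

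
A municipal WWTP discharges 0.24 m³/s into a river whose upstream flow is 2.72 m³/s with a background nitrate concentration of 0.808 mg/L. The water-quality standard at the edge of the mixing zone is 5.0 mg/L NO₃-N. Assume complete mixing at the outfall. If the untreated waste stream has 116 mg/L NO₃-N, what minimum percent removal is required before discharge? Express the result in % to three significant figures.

Mass balance: 5·2.96 = 0.24·Cₑ + 2.72·0.808.
Cₑ = (14.8 − 2.198) / 0.24 = 52.51 mg/L.
Required removal = 1 − 52.51/116 = 54.73 %.

54.7 %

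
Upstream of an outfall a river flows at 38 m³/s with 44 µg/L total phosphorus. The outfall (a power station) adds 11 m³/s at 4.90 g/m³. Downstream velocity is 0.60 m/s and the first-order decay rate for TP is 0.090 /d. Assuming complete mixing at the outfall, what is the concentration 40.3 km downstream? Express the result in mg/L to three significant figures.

1.06 mg/L

44 µg/L = 0.044 mg/L.
After complete mixing, C₀ = (11·4.9 + 38·0.044) / 49 = 1.134 mg/L.
Travel time t = 4.03e+04 m / 0.60 m/s = 6.717e+04 s = 0.7774 d.
C = 1.134·exp(−0.090·0.7774) = 1.134·0.9324 = 1.057 mg/L.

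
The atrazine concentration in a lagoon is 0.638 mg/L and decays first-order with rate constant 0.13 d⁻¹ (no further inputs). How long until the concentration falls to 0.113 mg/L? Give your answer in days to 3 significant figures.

t = ln(C₀/C)/k = ln(0.638/0.113)/0.13 = 1.731/0.13 = 13.32 d.

13.3 d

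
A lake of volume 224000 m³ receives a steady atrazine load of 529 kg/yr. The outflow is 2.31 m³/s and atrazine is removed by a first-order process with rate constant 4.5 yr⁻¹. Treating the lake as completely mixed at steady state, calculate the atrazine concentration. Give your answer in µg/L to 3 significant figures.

Outflow Q = 2.31 m³/s × 3.156e+07 s/yr = 7.29e+07 m³/yr.
Steady-state CSTR mass balance: W = Q·C + k·V·C, so C = W/(Q + kV).
Q + kV = 7.29e+07 + 4.5·224000 = 7.391e+07 m³/yr.
C = 529/7.391e+07 = 7.158e-06 kg/m³ = 0.007158 mg/L = 7.158 µg/L.

7.16 µg/L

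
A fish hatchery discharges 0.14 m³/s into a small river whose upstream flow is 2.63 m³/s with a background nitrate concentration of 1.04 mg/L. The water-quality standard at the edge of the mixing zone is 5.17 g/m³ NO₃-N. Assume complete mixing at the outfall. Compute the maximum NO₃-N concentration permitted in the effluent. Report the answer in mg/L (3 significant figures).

82.8 mg/L

Mass balance: 5.17·2.77 = 0.14·Cₑ + 2.63·1.04.
Cₑ = (14.32 − 2.735) / 0.14 = 82.75 mg/L.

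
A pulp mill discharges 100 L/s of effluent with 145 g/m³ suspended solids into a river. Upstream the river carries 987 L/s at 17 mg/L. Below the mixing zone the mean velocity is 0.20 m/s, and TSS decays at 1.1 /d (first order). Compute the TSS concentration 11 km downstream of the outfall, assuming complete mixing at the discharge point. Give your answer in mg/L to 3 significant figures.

14.3 mg/L

100 L/s = 0.1 m³/s.
987 L/s = 0.987 m³/s.
After complete mixing, C₀ = (0.1·145 + 0.987·17) / 1.087 = 28.78 mg/L.
Travel time t = 1.1e+04 m / 0.20 m/s = 5.5e+04 s = 0.6366 d.
C = 28.78·exp(−1.1·0.6366) = 28.78·0.4965 = 14.29 mg/L.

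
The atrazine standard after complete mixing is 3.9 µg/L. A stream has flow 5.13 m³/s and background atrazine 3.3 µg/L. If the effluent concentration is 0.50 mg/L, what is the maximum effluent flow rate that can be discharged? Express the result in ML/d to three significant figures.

3.3 µg/L = 0.0033 mg/L.
3.9 µg/L = 0.0039 mg/L.
Mass balance at complete mixing: C_std·(Q_w + Q_r) = Q_w·C_e + Q_r·C_b.
Rearranging, Q_w = Q_r·(C_std − C_b)/(C_e − C_std) = 5.13·(0.0039 − 0.0033) / (0.5 − 0.0039) = 0.006204 m³/s.
= 0.5361 ML/d.

0.536 ML/d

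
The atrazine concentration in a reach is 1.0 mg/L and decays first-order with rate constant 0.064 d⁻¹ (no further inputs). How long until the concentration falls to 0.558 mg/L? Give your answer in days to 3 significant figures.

9.12 d

t = ln(C₀/C)/k = ln(1.0/0.558)/0.064 = 0.5834/0.064 = 9.116 d.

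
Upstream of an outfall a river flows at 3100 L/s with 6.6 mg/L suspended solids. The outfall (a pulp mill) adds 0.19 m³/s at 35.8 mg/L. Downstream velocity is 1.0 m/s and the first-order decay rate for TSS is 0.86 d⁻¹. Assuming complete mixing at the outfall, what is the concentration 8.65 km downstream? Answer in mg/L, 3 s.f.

3100 L/s = 3.1 m³/s.
After complete mixing, C₀ = (0.19·35.8 + 3.1·6.6) / 3.29 = 8.286 mg/L.
Travel time t = 8650 m / 1.0 m/s = 8650 s = 0.1001 d.
C = 8.286·exp(−0.86·0.1001) = 8.286·0.9175 = 7.603 mg/L.

7.60 mg/L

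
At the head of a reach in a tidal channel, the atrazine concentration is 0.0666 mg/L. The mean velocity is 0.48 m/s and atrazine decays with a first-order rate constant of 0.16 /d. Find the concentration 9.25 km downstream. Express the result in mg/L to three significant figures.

0.0643 mg/L

Travel time t = 9.25 km / 0.48 m/s = 9250/0.48 = 1.927e+04 s = 0.223 d.
First-order decay: C = 0.0666·exp(−0.16·0.223) = 0.0666·0.9649 = 0.06427 mg/L.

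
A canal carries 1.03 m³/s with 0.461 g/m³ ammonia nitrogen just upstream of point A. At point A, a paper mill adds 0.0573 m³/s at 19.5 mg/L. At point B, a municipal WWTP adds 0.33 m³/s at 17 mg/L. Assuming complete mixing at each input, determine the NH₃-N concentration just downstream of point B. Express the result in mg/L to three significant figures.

After input A: C = (1.03·0.461 + 0.0573·19.5) / 1.087 = 1.464 mg/L.
After input B: C = (1.087·1.464 + 0.33·17) / 1.417 = 5.082 mg/L.

5.08 mg/L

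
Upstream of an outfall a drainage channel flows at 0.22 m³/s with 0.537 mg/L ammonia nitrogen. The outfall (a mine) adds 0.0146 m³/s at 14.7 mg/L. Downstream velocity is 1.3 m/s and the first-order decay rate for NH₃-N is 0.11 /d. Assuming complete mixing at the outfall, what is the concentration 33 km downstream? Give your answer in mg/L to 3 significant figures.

After complete mixing, C₀ = (0.0146·14.7 + 0.22·0.537) / 0.2346 = 1.418 mg/L.
Travel time t = 3.3e+04 m / 1.3 m/s = 2.538e+04 s = 0.2938 d.
C = 1.418·exp(−0.11·0.2938) = 1.418·0.9682 = 1.373 mg/L.

1.37 mg/L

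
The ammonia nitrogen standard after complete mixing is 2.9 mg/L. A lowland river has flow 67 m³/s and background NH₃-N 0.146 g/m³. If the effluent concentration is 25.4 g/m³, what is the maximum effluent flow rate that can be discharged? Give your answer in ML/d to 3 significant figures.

709 ML/d

Mass balance at complete mixing: C_std·(Q_w + Q_r) = Q_w·C_e + Q_r·C_b.
Rearranging, Q_w = Q_r·(C_std − C_b)/(C_e − C_std) = 67·(2.9 − 0.146) / (25.4 − 2.9) = 8.201 m³/s.
= 708.5 ML/d.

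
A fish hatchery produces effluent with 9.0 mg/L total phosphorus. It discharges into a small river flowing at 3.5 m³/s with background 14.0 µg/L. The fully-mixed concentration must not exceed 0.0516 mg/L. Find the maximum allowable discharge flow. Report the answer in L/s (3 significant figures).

14.7 L/s

14.0 µg/L = 0.014 mg/L.
Mass balance at complete mixing: C_std·(Q_w + Q_r) = Q_w·C_e + Q_r·C_b.
Rearranging, Q_w = Q_r·(C_std − C_b)/(C_e − C_std) = 3.5·(0.0516 − 0.014) / (9 − 0.0516) = 0.01471 m³/s.
= 14.71 L/s.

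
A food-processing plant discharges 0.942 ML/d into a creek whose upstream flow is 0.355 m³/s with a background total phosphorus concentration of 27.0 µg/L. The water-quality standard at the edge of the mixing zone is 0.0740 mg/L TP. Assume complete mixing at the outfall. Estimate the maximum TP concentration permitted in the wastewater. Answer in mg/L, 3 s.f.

1.60 mg/L

0.942 ML/d = 0.0109 m³/s.
27.0 µg/L = 0.027 mg/L.
Mass balance: 0.074·0.3659 = 0.0109·Cₑ + 0.355·0.027.
Cₑ = (0.02708 − 0.009585) / 0.0109 = 1.604 mg/L.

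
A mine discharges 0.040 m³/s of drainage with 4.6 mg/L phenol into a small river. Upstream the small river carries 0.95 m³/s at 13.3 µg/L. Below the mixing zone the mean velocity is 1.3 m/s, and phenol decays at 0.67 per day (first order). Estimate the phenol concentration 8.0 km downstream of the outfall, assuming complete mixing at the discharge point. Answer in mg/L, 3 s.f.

13.3 µg/L = 0.0133 mg/L.
After complete mixing, C₀ = (0.04·4.6 + 0.95·0.0133) / 0.99 = 0.1986 mg/L.
Travel time t = 8000 m / 1.3 m/s = 6154 s = 0.07123 d.
C = 0.1986·exp(−0.67·0.07123) = 0.1986·0.9534 = 0.1894 mg/L.

0.189 mg/L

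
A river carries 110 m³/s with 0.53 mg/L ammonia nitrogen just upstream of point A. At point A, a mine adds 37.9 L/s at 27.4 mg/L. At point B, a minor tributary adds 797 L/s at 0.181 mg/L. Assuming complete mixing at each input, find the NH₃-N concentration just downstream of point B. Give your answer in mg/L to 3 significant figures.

0.537 mg/L

37.9 L/s = 0.0379 m³/s.
After input A: C = (110·0.53 + 0.0379·27.4) / 110 = 0.5393 mg/L.
797 L/s = 0.797 m³/s.
After input B: C = (110·0.5393 + 0.797·0.181) / 110.8 = 0.5367 mg/L.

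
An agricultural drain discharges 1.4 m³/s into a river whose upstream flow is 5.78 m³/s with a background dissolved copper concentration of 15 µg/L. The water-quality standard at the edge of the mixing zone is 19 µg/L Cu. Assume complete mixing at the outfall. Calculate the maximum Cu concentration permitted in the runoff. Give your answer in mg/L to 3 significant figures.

15 µg/L = 0.015 mg/L.
19 µg/L = 0.019 mg/L.
Mass balance: 0.019·7.18 = 1.4·Cₑ + 5.78·0.015.
Cₑ = (0.1364 − 0.0867) / 1.4 = 0.03551 mg/L.

0.0355 mg/L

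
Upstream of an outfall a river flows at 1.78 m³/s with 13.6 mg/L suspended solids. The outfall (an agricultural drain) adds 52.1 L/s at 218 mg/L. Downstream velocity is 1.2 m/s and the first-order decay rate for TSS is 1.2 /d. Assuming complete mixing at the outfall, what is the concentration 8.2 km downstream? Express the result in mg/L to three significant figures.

17.7 mg/L

52.1 L/s = 0.0521 m³/s.
After complete mixing, C₀ = (0.0521·218 + 1.78·13.6) / 1.832 = 19.41 mg/L.
Travel time t = 8200 m / 1.2 m/s = 6833 s = 0.07909 d.
C = 19.41·exp(−1.2·0.07909) = 19.41·0.9095 = 17.65 mg/L.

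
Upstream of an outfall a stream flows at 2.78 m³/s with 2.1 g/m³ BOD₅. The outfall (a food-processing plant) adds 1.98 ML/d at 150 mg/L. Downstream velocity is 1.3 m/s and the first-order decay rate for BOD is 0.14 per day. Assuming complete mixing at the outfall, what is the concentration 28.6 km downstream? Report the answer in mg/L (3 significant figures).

1.98 ML/d = 0.02292 m³/s.
After complete mixing, C₀ = (0.02292·150 + 2.78·2.1) / 2.803 = 3.309 mg/L.
Travel time t = 2.86e+04 m / 1.3 m/s = 2.2e+04 s = 0.2546 d.
C = 3.309·exp(−0.14·0.2546) = 3.309·0.965 = 3.193 mg/L.

3.19 mg/L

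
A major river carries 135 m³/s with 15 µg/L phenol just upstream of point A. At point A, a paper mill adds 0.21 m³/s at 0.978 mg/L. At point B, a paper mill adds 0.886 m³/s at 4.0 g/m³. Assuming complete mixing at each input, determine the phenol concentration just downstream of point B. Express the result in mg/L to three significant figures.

15 µg/L = 0.015 mg/L.
After input A: C = (135·0.015 + 0.21·0.978) / 135.2 = 0.0165 mg/L.
After input B: C = (135.2·0.0165 + 0.886·4) / 136.1 = 0.04243 mg/L.

0.0424 mg/L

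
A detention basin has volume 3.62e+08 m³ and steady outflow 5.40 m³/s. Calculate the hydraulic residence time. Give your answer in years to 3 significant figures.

Q = 5.40 m³/s × 3.156e+07 s/yr = 1.704e+08 m³/yr.
Hydraulic residence time τ = V/Q = 3.62e+08/1.704e+08 = 2.124 yr.

2.12 yr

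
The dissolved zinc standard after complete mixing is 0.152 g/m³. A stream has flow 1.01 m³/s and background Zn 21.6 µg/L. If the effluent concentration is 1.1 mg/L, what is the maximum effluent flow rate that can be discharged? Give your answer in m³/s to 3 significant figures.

21.6 µg/L = 0.0216 mg/L.
Mass balance at complete mixing: C_std·(Q_w + Q_r) = Q_w·C_e + Q_r·C_b.
Rearranging, Q_w = Q_r·(C_std − C_b)/(C_e − C_std) = 1.01·(0.152 − 0.0216) / (1.1 − 0.152) = 0.1389 m³/s.

0.139 m³/s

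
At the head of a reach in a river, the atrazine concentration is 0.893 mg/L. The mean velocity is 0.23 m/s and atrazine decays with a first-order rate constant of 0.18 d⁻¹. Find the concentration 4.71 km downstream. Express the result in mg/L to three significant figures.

0.856 mg/L

Travel time t = 4.71 km / 0.23 m/s = 4710/0.23 = 2.048e+04 s = 0.237 d.
First-order decay: C = 0.893·exp(−0.18·0.237) = 0.893·0.9582 = 0.8557 mg/L.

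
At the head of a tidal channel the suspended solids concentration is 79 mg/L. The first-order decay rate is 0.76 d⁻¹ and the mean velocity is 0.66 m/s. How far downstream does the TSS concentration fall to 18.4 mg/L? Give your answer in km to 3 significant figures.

109 km

From C = C₀·e^(−kt), t = ln(C₀/C)/k = ln(79/18.4)/0.76 = 1.457/0.76 = 1.917 d.
Distance = v·t = 0.66 m/s × 1.656e+05 s = 1.093e+05 m = 109.3 km.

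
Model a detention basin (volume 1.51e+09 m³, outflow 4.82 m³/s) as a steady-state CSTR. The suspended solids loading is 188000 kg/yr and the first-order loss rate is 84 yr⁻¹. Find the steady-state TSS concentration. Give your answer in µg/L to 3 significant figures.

1.48 µg/L

Outflow Q = 4.82 m³/s × 3.156e+07 s/yr = 1.521e+08 m³/yr.
Steady-state CSTR mass balance: W = Q·C + k·V·C, so C = W/(Q + kV).
Q + kV = 1.521e+08 + 84·1.51e+09 = 1.27e+11 m³/yr.
C = 188000/1.27e+11 = 1.48e-06 kg/m³ = 0.00148 mg/L = 1.48 µg/L.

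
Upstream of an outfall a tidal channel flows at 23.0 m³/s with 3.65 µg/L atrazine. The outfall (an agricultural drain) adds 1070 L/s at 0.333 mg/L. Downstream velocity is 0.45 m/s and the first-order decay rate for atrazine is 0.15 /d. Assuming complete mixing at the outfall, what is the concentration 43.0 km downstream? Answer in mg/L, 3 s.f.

0.0155 mg/L

1070 L/s = 1.07 m³/s.
3.65 µg/L = 0.00365 mg/L.
After complete mixing, C₀ = (1.07·0.333 + 23·0.00365) / 24.07 = 0.01829 mg/L.
Travel time t = 4.3e+04 m / 0.45 m/s = 9.556e+04 s = 1.106 d.
C = 0.01829·exp(−0.15·1.106) = 0.01829·0.8471 = 0.01549 mg/L.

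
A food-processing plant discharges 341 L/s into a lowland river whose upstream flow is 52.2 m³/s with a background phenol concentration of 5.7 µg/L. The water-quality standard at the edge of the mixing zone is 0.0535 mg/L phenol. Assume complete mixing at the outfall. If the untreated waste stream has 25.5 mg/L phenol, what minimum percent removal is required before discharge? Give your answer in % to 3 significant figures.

71.1 %

341 L/s = 0.341 m³/s.
5.7 µg/L = 0.0057 mg/L.
Mass balance: 0.0535·52.54 = 0.341·Cₑ + 52.2·0.0057.
Cₑ = (2.811 − 0.2975) / 0.341 = 7.371 mg/L.
Required removal = 1 − 7.371/25.5 = 71.1 %.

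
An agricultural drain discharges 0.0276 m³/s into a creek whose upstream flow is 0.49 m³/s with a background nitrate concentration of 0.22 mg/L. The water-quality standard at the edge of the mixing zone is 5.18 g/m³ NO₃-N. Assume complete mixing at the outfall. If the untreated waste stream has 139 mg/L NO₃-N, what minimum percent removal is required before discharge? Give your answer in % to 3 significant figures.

Mass balance: 5.18·0.5176 = 0.0276·Cₑ + 0.49·0.22.
Cₑ = (2.681 − 0.1078) / 0.0276 = 93.24 mg/L.
Required removal = 1 − 93.24/139 = 32.92 %.

32.9 %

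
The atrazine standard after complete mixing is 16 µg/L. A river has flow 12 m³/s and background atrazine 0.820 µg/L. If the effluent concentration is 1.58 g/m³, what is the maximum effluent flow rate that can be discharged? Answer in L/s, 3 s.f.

0.820 µg/L = 0.00082 mg/L.
16 µg/L = 0.016 mg/L.
Mass balance at complete mixing: C_std·(Q_w + Q_r) = Q_w·C_e + Q_r·C_b.
Rearranging, Q_w = Q_r·(C_std − C_b)/(C_e − C_std) = 12·(0.016 − 0.00082) / (1.58 − 0.016) = 0.1165 m³/s.
= 116.5 L/s.

116 L/s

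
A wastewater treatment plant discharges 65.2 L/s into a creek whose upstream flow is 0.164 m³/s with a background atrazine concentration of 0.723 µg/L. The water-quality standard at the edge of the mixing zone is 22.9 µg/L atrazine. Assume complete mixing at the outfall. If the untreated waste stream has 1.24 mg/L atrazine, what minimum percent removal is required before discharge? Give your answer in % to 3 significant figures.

93.7 %

65.2 L/s = 0.0652 m³/s.
0.723 µg/L = 0.000723 mg/L.
22.9 µg/L = 0.0229 mg/L.
Mass balance: 0.0229·0.2292 = 0.0652·Cₑ + 0.164·0.000723.
Cₑ = (0.005249 − 0.0001186) / 0.0652 = 0.07868 mg/L.
Required removal = 1 − 0.07868/1.24 = 93.65 %.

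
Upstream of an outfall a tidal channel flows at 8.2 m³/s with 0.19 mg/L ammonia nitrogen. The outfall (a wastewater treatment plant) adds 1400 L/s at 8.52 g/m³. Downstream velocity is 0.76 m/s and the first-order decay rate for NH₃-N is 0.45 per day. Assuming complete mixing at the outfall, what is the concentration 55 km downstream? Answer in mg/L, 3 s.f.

1400 L/s = 1.4 m³/s.
After complete mixing, C₀ = (1.4·8.52 + 8.2·0.19) / 9.6 = 1.405 mg/L.
Travel time t = 5.5e+04 m / 0.76 m/s = 7.237e+04 s = 0.8376 d.
C = 1.405·exp(−0.45·0.8376) = 1.405·0.686 = 0.9636 mg/L.

0.964 mg/L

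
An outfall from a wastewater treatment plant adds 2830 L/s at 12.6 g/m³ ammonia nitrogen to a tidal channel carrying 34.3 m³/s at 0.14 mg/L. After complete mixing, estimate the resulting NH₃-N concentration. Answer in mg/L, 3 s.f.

1.09 mg/L

2830 L/s = 2.83 m³/s.
By mass balance at complete mixing, C = (2.83·12.6 + 34.3·0.14) / (2.83 + 34.3) = 40.46/37.13 = 1.09 mg/L.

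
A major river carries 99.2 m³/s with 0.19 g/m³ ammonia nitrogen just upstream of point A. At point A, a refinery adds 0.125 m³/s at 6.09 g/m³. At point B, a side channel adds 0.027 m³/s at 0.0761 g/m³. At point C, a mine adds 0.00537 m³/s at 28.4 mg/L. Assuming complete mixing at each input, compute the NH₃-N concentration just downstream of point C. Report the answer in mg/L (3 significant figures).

After input A: C = (99.2·0.19 + 0.125·6.09) / 99.33 = 0.1974 mg/L.
After input B: C = (99.33·0.1974 + 0.027·0.0761) / 99.35 = 0.1974 mg/L.
After input C: C = (99.35·0.1974 + 0.00537·28.4) / 99.36 = 0.1989 mg/L.

0.199 mg/L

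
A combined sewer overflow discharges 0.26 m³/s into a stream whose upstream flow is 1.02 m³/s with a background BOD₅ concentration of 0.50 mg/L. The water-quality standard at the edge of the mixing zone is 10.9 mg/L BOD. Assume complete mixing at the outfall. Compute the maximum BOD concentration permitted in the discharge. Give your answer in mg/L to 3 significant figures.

51.7 mg/L

Mass balance: 10.9·1.28 = 0.26·Cₑ + 1.02·0.5.
Cₑ = (13.95 − 0.51) / 0.26 = 51.7 mg/L.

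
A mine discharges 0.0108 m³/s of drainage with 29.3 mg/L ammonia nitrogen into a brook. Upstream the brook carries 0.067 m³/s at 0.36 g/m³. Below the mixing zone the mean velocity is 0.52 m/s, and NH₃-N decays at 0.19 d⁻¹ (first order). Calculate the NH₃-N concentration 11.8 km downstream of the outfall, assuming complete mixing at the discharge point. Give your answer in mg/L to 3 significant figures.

4.16 mg/L

After complete mixing, C₀ = (0.0108·29.3 + 0.067·0.36) / 0.0778 = 4.377 mg/L.
Travel time t = 1.18e+04 m / 0.52 m/s = 2.269e+04 s = 0.2626 d.
C = 4.377·exp(−0.19·0.2626) = 4.377·0.9513 = 4.164 mg/L.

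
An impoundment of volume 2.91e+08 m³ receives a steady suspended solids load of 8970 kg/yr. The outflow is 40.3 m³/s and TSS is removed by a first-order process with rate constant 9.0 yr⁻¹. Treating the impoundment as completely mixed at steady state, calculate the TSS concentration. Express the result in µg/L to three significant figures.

Outflow Q = 40.3 m³/s × 3.156e+07 s/yr = 1.272e+09 m³/yr.
Steady-state CSTR mass balance: W = Q·C + k·V·C, so C = W/(Q + kV).
Q + kV = 1.272e+09 + 9.0·2.91e+08 = 3.891e+09 m³/yr.
C = 8970/3.891e+09 = 2.305e-06 kg/m³ = 0.002305 mg/L = 2.305 µg/L.

2.31 µg/L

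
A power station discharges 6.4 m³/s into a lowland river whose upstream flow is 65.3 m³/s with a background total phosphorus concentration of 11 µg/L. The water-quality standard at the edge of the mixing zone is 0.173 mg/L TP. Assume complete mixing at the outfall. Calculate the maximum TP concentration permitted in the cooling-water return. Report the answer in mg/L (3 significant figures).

11 µg/L = 0.011 mg/L.
Mass balance: 0.173·71.7 = 6.4·Cₑ + 65.3·0.011.
Cₑ = (12.4 − 0.7183) / 6.4 = 1.826 mg/L.

1.83 mg/L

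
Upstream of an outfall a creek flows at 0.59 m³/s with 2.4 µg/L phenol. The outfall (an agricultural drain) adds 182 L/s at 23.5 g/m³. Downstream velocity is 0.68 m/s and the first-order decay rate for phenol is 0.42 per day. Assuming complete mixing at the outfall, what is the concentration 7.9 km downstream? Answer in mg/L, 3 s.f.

5.24 mg/L

182 L/s = 0.182 m³/s.
2.4 µg/L = 0.0024 mg/L.
After complete mixing, C₀ = (0.182·23.5 + 0.59·0.0024) / 0.772 = 5.542 mg/L.
Travel time t = 7900 m / 0.68 m/s = 1.162e+04 s = 0.1345 d.
C = 5.542·exp(−0.42·0.1345) = 5.542·0.9451 = 5.238 mg/L.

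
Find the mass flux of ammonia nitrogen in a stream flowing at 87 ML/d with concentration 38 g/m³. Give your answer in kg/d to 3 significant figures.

87 ML/d = 1.007 m³/s.
Mass flux = Q·C = 1.007 m³/s × 38 g/m³ = 38.26 g/s.
= 38.26 g/s × 86.4 = 3306 kg/d.

3310 kg/d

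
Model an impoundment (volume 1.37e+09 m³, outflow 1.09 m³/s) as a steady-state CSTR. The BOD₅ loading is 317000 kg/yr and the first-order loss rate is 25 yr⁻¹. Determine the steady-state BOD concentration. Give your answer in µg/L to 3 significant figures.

9.25 µg/L

Outflow Q = 1.09 m³/s × 3.156e+07 s/yr = 3.44e+07 m³/yr.
Steady-state CSTR mass balance: W = Q·C + k·V·C, so C = W/(Q + kV).
Q + kV = 3.44e+07 + 25·1.37e+09 = 3.428e+10 m³/yr.
C = 317000/3.428e+10 = 9.246e-06 kg/m³ = 0.009246 mg/L = 9.246 µg/L.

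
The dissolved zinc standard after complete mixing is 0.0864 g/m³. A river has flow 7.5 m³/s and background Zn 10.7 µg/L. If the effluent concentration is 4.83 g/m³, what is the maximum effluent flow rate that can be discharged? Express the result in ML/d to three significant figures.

10.3 ML/d

10.7 µg/L = 0.0107 mg/L.
Mass balance at complete mixing: C_std·(Q_w + Q_r) = Q_w·C_e + Q_r·C_b.
Rearranging, Q_w = Q_r·(C_std − C_b)/(C_e − C_std) = 7.5·(0.0864 − 0.0107) / (4.83 − 0.0864) = 0.1197 m³/s.
= 10.34 ML/d.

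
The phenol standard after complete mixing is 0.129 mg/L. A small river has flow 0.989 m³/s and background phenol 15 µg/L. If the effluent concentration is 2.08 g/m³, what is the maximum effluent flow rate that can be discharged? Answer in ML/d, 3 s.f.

4.99 ML/d

15 µg/L = 0.015 mg/L.
Mass balance at complete mixing: C_std·(Q_w + Q_r) = Q_w·C_e + Q_r·C_b.
Rearranging, Q_w = Q_r·(C_std − C_b)/(C_e − C_std) = 0.989·(0.129 − 0.015) / (2.08 − 0.129) = 0.05779 m³/s.
= 4.993 ML/d.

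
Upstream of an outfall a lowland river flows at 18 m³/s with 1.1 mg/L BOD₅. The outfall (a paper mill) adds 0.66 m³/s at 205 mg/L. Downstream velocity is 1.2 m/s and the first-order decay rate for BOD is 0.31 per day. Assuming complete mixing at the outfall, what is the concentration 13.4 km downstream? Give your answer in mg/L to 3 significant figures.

After complete mixing, C₀ = (0.66·205 + 18·1.1) / 18.66 = 8.312 mg/L.
Travel time t = 1.34e+04 m / 1.2 m/s = 1.117e+04 s = 0.1292 d.
C = 8.312·exp(−0.31·0.1292) = 8.312·0.9607 = 7.985 mg/L.

7.99 mg/L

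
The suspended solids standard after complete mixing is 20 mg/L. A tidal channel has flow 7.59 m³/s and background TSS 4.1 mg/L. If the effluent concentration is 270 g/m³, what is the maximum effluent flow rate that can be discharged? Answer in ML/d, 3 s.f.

41.7 ML/d

Mass balance at complete mixing: C_std·(Q_w + Q_r) = Q_w·C_e + Q_r·C_b.
Rearranging, Q_w = Q_r·(C_std − C_b)/(C_e − C_std) = 7.59·(20 − 4.1) / (270 − 20) = 0.4827 m³/s.
= 41.71 ML/d.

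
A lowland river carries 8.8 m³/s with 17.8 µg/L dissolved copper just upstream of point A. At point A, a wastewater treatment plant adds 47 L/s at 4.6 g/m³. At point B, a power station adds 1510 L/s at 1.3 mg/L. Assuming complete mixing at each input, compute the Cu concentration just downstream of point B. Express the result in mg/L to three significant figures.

17.8 µg/L = 0.0178 mg/L.
47 L/s = 0.047 m³/s.
After input A: C = (8.8·0.0178 + 0.047·4.6) / 8.847 = 0.04214 mg/L.
1510 L/s = 1.51 m³/s.
After input B: C = (8.847·0.04214 + 1.51·1.3) / 10.36 = 0.2255 mg/L.

0.226 mg/L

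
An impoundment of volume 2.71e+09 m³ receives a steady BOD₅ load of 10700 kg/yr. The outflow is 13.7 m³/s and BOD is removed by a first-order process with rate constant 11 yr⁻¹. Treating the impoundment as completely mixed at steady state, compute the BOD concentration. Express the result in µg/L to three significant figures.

Outflow Q = 13.7 m³/s × 3.156e+07 s/yr = 4.323e+08 m³/yr.
Steady-state CSTR mass balance: W = Q·C + k·V·C, so C = W/(Q + kV).
Q + kV = 4.323e+08 + 11·2.71e+09 = 3.024e+10 m³/yr.
C = 10700/3.024e+10 = 3.538e-07 kg/m³ = 0.0003538 mg/L = 0.3538 µg/L.

0.354 µg/L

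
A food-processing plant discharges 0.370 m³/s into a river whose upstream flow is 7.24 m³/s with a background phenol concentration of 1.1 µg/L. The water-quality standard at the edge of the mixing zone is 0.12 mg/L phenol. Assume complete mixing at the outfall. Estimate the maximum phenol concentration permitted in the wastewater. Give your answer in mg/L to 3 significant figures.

1.1 µg/L = 0.0011 mg/L.
Mass balance: 0.12·7.61 = 0.37·Cₑ + 7.24·0.0011.
Cₑ = (0.9132 − 0.007964) / 0.37 = 2.447 mg/L.

2.45 mg/L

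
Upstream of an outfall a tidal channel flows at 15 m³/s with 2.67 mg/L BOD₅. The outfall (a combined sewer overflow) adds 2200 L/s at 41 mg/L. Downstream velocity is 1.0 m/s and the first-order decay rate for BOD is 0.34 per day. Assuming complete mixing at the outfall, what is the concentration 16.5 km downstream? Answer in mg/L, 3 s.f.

7.10 mg/L

2200 L/s = 2.2 m³/s.
After complete mixing, C₀ = (2.2·41 + 15·2.67) / 17.2 = 7.573 mg/L.
Travel time t = 1.65e+04 m / 1.0 m/s = 1.65e+04 s = 0.191 d.
C = 7.573·exp(−0.34·0.191) = 7.573·0.9371 = 7.097 mg/L.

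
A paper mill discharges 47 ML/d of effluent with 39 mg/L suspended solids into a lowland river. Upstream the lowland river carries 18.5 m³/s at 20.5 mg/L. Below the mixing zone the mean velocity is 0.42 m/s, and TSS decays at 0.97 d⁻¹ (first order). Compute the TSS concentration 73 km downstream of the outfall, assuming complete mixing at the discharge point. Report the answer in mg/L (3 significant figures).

47 ML/d = 0.544 m³/s.
After complete mixing, C₀ = (0.544·39 + 18.5·20.5) / 19.04 = 21.03 mg/L.
Travel time t = 7.3e+04 m / 0.42 m/s = 1.738e+05 s = 2.012 d.
C = 21.03·exp(−0.97·2.012) = 21.03·0.1421 = 2.988 mg/L.

2.99 mg/L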